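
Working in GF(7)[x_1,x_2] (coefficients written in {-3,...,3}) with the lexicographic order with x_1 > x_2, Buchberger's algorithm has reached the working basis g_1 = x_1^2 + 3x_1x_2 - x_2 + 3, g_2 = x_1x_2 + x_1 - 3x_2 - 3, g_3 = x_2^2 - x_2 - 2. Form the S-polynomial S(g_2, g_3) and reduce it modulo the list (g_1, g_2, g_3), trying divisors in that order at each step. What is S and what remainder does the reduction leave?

lcm(LM(g_2), LM(g_3)) = x_1x_2^2.
S = (lcm/LT(g_2))·g_2 − (lcm/LT(g_3))·g_3 = 2x_1x_2 + 2x_1 - 3x_2^2 - 3x_2.
Reduce S modulo (g_1, g_2, g_3) in that order:
  leading term x_1x_2: subtract (2)·g_2 from 2x_1x_2 + 2x_1 - 3x_2^2 - 3x_2 → -3x_2^2 + 3x_2 - 1
  leading term x_2^2: subtract (-3)·g_3 from -3x_2^2 + 3x_2 - 1 → 0
The remainder is 0, so this S-polynomial contributes no new basis element.
An S-polynomial is built so that the two leading terms cancel; whether anything survives reduction is exactly the Gröbner-basis criterion.

S(g_2, g_3) = 2x_1x_2 + 2x_1 - 3x_2^2 - 3x_2; remainder on division = 0.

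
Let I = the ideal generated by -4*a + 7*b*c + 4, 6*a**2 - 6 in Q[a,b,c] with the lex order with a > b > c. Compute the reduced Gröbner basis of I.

G = {a - 7/4*b*c - 1, b**2*c**2 + 8/7*b*c}

f_1 = -4*a + 7*b*c + 4, LT = a.
f_2 = 6*a**2 - 6, LT = a**2.

S(f_1,f_2): lcm = a**2. S = -7/4*a*b*c - a + 1.
  leading term a*b*c: subtract (7/16*b*c)·f_1 from -7/4*a*b*c - a + 1 → -a - 49/16*b**2*c**2 - 7/4*b*c + 1
  leading term a: subtract (1/4)·f_1 from -a - 49/16*b**2*c**2 - 7/4*b*c + 1 → -49/16*b**2*c**2 - 7/2*b*c
  leading term b**2*c**2: no divisor's leading term divides it; move -49/16*b**2*c**2 to the remainder.
  leading term b*c: no divisor's leading term divides it; move -7/2*b*c to the remainder.
  remainder -49/16*b**2*c**2 - 7/2*b*c ≠ 0; add g_3 = -49/16*b**2*c**2 - 7/2*b*c to the basis.

The other S-polynomials (S(f_1,g_3), S(f_2,g_3)) all reduce to 0 modulo the current basis, so we have a Gröbner basis.
Inter-reduce: drop elements whose leading term is divisible by another's, tail-reduce, and make monic.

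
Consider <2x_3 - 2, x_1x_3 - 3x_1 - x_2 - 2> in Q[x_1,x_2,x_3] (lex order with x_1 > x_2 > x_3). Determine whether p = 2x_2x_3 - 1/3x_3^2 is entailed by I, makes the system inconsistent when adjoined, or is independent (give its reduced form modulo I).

First compute the reduced Gröbner basis of I by Buchberger's algorithm.
f_1 = 2x_3 - 2, LT = x_3.
f_2 = x_1x_3 - 3x_1 - x_2 - 2, LT = x_1x_3.

S(f_1,f_2): lcm = x_1x_3. S = 2x_1 + x_2 + 2.
  leading term x_1: no divisor's leading term divides it; move 2x_1 to the remainder.
  leading term x_2: no divisor's leading term divides it; move x_2 to the remainder.
  leading term 1: no divisor's leading term divides it; move 2 to the remainder.
  remainder 2x_1 + x_2 + 2 ≠ 0; add h_3 = 2x_1 + x_2 + 2 to the basis.

The other S-polynomials (S(f_1,h_3), S(f_2,h_3)) all reduce to 0 modulo the current basis, so we have a Gröbner basis.
Inter-reduce: drop elements whose leading term is divisible by another's, tail-reduce, and make monic.
Reduced Gröbner basis: {x_1 + 1/2x_2 + 1, x_3 - 1}.
Label its elements g_1 = x_1 + 1/2x_2 + 1, g_2 = x_3 - 1.

Reduce p = 2x_2x_3 - 1/3x_3^2 modulo G:
  leading term x_2x_3: subtract (2x_2)·g_2 from 2x_2x_3 - 1/3x_3^2 → 2x_2 - 1/3x_3^2
  leading term x_2: no divisor's leading term divides it; move 2x_2 to the remainder.
  leading term x_3^2: subtract (-1/3x_3)·g_2 from -1/3x_3^2 → -1/3x_3
  leading term x_3: subtract (-1/3)·g_2 from -1/3x_3 → -1/3
  leading term 1: no divisor's leading term divides it; move -1/3 to the remainder.
  normal form = 2x_2 - 1/3.
The normal form is nonzero, so p ∉ I. Since p minus its normal form lies in I, I + (p) = I + (r) where r = 2x_2 - 1/3; decide whether this ideal is the whole ring.
Run Buchberger on G together with r (pairs among the g_i already reduce to 0 since G is a Gröbner basis):
g_1 = x_1 + 1/2x_2 + 1, LT = x_1.
g_2 = x_3 - 1, LT = x_3.
r = 2x_2 - 1/3, LT = x_2.

The S-polynomials (S(g_1,g_2), S(g_1,r), S(g_2,r)) all reduce to 0 modulo the current basis, so we have a Gröbner basis.
Inter-reduce: drop elements whose leading term is divisible by another's, tail-reduce, and make monic.
Reduced Gröbner basis: {x_1 + 13/12, x_2 - 1/6, x_3 - 1}.
The reduced Gröbner basis of I + (p) is {x_1 + 13/12, x_2 - 1/6, x_3 - 1} ≠ {1}, a proper ideal, so the enlarged system stays consistent: p is independent of I, with normal form 2x_2 - 1/3.

Ideal membership is decidable via reduction modulo a Gröbner basis.

2x_2x_3 - 1/3x_3^2 is independent of I; its normal form modulo I is 2x_2 - 1/3.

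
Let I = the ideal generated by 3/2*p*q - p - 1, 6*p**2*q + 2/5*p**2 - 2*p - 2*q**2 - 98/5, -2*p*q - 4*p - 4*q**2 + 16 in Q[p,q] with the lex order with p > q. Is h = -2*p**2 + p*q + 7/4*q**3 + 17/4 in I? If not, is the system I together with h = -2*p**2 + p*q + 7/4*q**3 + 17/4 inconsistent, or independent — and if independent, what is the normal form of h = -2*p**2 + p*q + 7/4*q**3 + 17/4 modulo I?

-2*p**2 + p*q + 7/4*q**3 + 17/4 lies in I (it reduces to 0).

First compute the reduced Gröbner basis of I by Buchberger's algorithm.
f_1 = 3/2*p*q - p - 1, LT = p*q.
f_2 = 6*p**2*q + 2/5*p**2 - 2*p - 2*q**2 - 98/5, LT = p**2*q.
f_3 = -2*p*q - 4*p - 4*q**2 + 16, LT = p*q.

S(f_1,f_2): lcm = p**2*q. S = -11/15*p**2 - 1/3*p + 1/3*q**2 + 49/15.
  reduce S modulo (f_1, f_2, f_3):
  remainder -11/15*p**2 - 1/3*p + 1/3*q**2 + 49/15 ≠ 0; add k_4 = -11/15*p**2 - 1/3*p + 1/3*q**2 + 49/15 to the basis.

S(f_1,f_3): lcm = p*q. S = -8/3*p - 2*q**2 + 22/3.
  reduce S modulo (f_1, f_2, f_3, k_4):
  remainder -8/3*p - 2*q**2 + 22/3 ≠ 0; add k_5 = -8/3*p - 2*q**2 + 22/3 to the basis.

S(f_2,f_3): lcm = p**2*q. S = -29/15*p**2 - 2*p*q**2 + 23/3*p - 1/3*q**2 - 49/15.
  reduce S modulo (f_1, f_2, f_3, k_4, k_5):
  remainder -153/22*q**2 - 4/3*q + 547/66 ≠ 0; add k_6 = -153/22*q**2 - 4/3*q + 547/66 to the basis.

S(f_1,k_4): lcm = p**2*q. S = -2/3*p**2 - 5/11*p*q - 2/3*p + 5/11*q**3 + 49/11*q.
  reduce S modulo (f_1, f_2, f_3, k_4, k_5, k_6):
  remainder 11529938/2317491*q - 11529938/2317491 ≠ 0; add k_7 = 11529938/2317491*q - 11529938/2317491 to the basis.

The other S-polynomials (S(f_2,k_4), S(f_3,k_4), S(f_1,k_5), S(f_2,k_5), S(f_3,k_5), S(k_4,k_5), S(f_1,k_6), S(f_2,k_6), S(f_3,k_6), S(k_4,k_6), S(k_5,k_6), S(f_1,k_7), S(f_2,k_7), S(f_3,k_7), S(k_4,k_7), S(k_5,k_7), S(k_6,k_7)) all reduce to 0 modulo the current basis, so we have a Gröbner basis.
Inter-reduce: drop elements whose leading term is divisible by another's, tail-reduce, and make monic.
Reduced Gröbner basis: {p - 2, q - 1}.
Label its elements g_1 = p - 2, g_2 = q - 1.

Reduce h = -2*p**2 + p*q + 7/4*q**3 + 17/4 modulo G:
  leading term p**2: subtract (-2*p)·g_1 from -2*p**2 + p*q + 7/4*q**3 + 17/4 → p*q - 4*p + 7/4*q**3 + 17/4
  leading term p*q: subtract (q)·g_1 from p*q - 4*p + 7/4*q**3 + 17/4 → -4*p + 7/4*q**3 + 2*q + 17/4
  leading term p: subtract (-4)·g_1 from -4*p + 7/4*q**3 + 2*q + 17/4 → 7/4*q**3 + 2*q - 15/4
  leading term q**3: subtract (7/4*q**2)·g_2 from 7/4*q**3 + 2*q - 15/4 → 7/4*q**2 + 2*q - 15/4
  leading term q**2: subtract (7/4*q)·g_2 from 7/4*q**2 + 2*q - 15/4 → 15/4*q - 15/4
  leading term q: subtract (15/4)·g_2 from 15/4*q - 15/4 → 0
  normal form = 0.
Since the normal form is 0, h ∈ I.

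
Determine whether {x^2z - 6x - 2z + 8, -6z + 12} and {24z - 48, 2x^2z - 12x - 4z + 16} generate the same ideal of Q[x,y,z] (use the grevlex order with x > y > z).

Two ideals are equal iff their reduced Gröbner bases coincide (the reduced basis is unique for a fixed ordering).
Buchberger on the first generating set:
f_1 = x^2z - 6x - 2z + 8, LT = x^2z.
f_2 = -6z + 12, LT = z.

S(f_1,f_2): lcm = x^2z. S = 2x^2 - 6x - 2z + 8.
  leading term x^2: no divisor's leading term divides it; move 2x^2 to the remainder.
  leading term x: no divisor's leading term divides it; move -6x to the remainder.
  leading term z: subtract (1/3)·f_2 from -2z + 8 → 4
  leading term 1: no divisor's leading term divides it; move 4 to the remainder.
  remainder 2x^2 - 6x + 4 ≠ 0; add g_3 = 2x^2 - 6x + 4 to the basis.

The other S-polynomials (S(f_1,g_3), S(f_2,g_3)) all reduce to 0 modulo the current basis, so we have a Gröbner basis.
Inter-reduce: drop elements whose leading term is divisible by another's, tail-reduce, and make monic.
Reduced Gröbner basis: {x^2 - 3x + 2, z - 2}.

Buchberger on the second generating set:
h_1 = 24z - 48, LT = z.
h_2 = 2x^2z - 12x - 4z + 16, LT = x^2z.

S(h_1,h_2): lcm = x^2z. S = -2x^2 + 6x + 2z - 8.
  leading term x^2: no divisor's leading term divides it; move -2x^2 to the remainder.
  leading term x: no divisor's leading term divides it; move 6x to the remainder.
  leading term z: subtract (1/12)·h_1 from 2z - 8 → -4
  leading term 1: no divisor's leading term divides it; move -4 to the remainder.
  remainder -2x^2 + 6x - 4 ≠ 0; add k_3 = -2x^2 + 6x - 4 to the basis.

The other S-polynomials (S(h_1,k_3), S(h_2,k_3)) all reduce to 0 modulo the current basis, so we have a Gröbner basis.
Inter-reduce: drop elements whose leading term is divisible by another's, tail-reduce, and make monic.
Reduced Gröbner basis: {x^2 - 3x + 2, z - 2}.

The two bases agree; hence the ideals are identical.
The choice of monomial ordering does not affect the verdict — as long as both bases are computed under the same ordering, their equality decides ideal equality.

Yes, the ideals are equal.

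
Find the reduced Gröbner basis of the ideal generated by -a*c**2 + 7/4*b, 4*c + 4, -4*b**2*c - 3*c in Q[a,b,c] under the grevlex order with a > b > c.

f_1 = -a*c**2 + 7/4*b, LT = a*c**2.
f_2 = 4*c + 4, LT = c.
f_3 = -4*b**2*c - 3*c, LT = b**2*c.

S(f_1,f_2): lcm = a*c**2. S = -a*c - 7/4*b.
  leading term a*c: subtract (-1/4*a)·f_2 from -a*c - 7/4*b → a - 7/4*b
  leading term a: no divisor's leading term divides it; move a to the remainder.
  leading term b: no divisor's leading term divides it; move -7/4*b to the remainder.
  remainder a - 7/4*b ≠ 0; add g_4 = a - 7/4*b to the basis.

S(f_1,f_3): lcm = a*b**2*c**2. S = -7/4*b**3 - 3/4*a*c**2.
  leading term b**3: no divisor's leading term divides it; move -7/4*b**3 to the remainder.
  leading term a*c**2: subtract (3/4)·f_1 from -3/4*a*c**2 → -21/16*b
  leading term b: no divisor's leading term divides it; move -21/16*b to the remainder.
  remainder -7/4*b**3 - 21/16*b ≠ 0; add g_5 = -7/4*b**3 - 21/16*b to the basis.

S(f_2,f_3): lcm = b**2*c. S = b**2 - 3/4*c.
  leading term b**2: no divisor's leading term divides it; move b**2 to the remainder.
  leading term c: subtract (-3/16)·f_2 from -3/4*c → 3/4
  leading term 1: no divisor's leading term divides it; move 3/4 to the remainder.
  remainder b**2 + 3/4 ≠ 0; add g_6 = b**2 + 3/4 to the basis.

The other S-polynomials (S(f_1,g_4), S(f_2,g_4), S(f_3,g_4), S(f_1,g_5), S(f_2,g_5), S(f_3,g_5), S(g_4,g_5), S(f_1,g_6), S(f_2,g_6), S(f_3,g_6), S(g_4,g_6), S(g_5,g_6)) all reduce to 0 modulo the current basis, so we have a Gröbner basis.
Inter-reduce: drop elements whose leading term is divisible by another's, tail-reduce, and make monic.

G = {b**2 + 3/4, a - 7/4*b, c + 1}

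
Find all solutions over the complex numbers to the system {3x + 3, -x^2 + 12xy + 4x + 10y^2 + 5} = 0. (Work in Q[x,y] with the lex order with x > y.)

{(-1, 0), (-1, 6/5)}

Compute a lex Gröbner basis by Buchberger's algorithm.
f_1 = 3x + 3, LT = x.
f_2 = -x^2 + 12xy + 4x + 10y^2 + 5, LT = x^2.

S(f_1,f_2): lcm = x^2. S = 12xy + 5x + 10y^2 + 5.
  reduce S modulo (f_1, f_2):
  remainder 10y^2 - 12y ≠ 0; add h_3 = 10y^2 - 12y to the basis.

The other S-polynomials (S(f_1,h_3), S(f_2,h_3)) all reduce to 0 modulo the current basis, so we have a Gröbner basis.
Inter-reduce: drop elements whose leading term is divisible by another's, tail-reduce, and make monic.
Reduced Gröbner basis: {x + 1, y^2 - 6/5y}.

Elimination: the polynomial y^2 - 6/5y lies in the elimination ideal for y, so y ∈ {0, 6/5}. For each such y, the remaining basis elements (now univariate) give the rest of the solution.
  y = 0: the earlier basis element becomes x + 1 = 0, giving x = -1 — point (-1, 0).
  y = 6/5: the earlier basis element becomes x + 1 = 0, giving x = -1 — point (-1, 6/5).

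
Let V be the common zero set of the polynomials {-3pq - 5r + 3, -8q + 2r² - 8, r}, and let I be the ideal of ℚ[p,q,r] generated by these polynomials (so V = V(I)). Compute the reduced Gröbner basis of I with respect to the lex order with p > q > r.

f_1 = -3pq - 5r + 3, LT = pq.
f_2 = -8q + 2r² - 8, LT = q.
f_3 = r, LT = r.

S(f_1,f_2): lcm = pq. S = ¼pr² - p + 5/3r - 1.
  leading term pr²: subtract (¼pr)·f_3 from ¼pr² - p + 5/3r - 1 → -p + 5/3r - 1
  leading term p: no divisor's leading term divides it; move -p to the remainder.
  leading term r: subtract (5/3)·f_3 from 5/3r - 1 → -1
  leading term 1: no divisor's leading term divides it; move -1 to the remainder.
  remainder -p - 1 ≠ 0; add g_4 = -p - 1 to the basis.

The other S-polynomials (S(f_1,f_3), S(f_2,f_3), S(f_1,g_4), S(f_2,g_4), S(f_3,g_4)) all reduce to 0 modulo the current basis, so we have a Gröbner basis.
Inter-reduce: drop elements whose leading term is divisible by another's, tail-reduce, and make monic.

G = {p + 1, q + 1, r}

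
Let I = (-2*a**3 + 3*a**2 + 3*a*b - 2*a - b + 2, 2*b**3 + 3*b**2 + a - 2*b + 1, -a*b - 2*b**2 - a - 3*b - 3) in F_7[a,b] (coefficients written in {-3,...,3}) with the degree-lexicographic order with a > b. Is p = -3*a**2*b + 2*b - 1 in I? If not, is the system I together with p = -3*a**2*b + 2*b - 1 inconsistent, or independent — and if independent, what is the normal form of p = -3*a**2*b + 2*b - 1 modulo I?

First compute the reduced Gröbner basis of I by Buchberger's algorithm.
f_1 = -2*a**3 + 3*a**2 + 3*a*b - 2*a - b + 2, LT = a**3.
f_2 = 2*b**3 + 3*b**2 + a - 2*b + 1, LT = b**3.
f_3 = -a*b - 2*b**2 - a - 3*b - 3, LT = a*b.

S(f_1,f_3): lcm = a**3*b. S = -2*a**2*b**2 - a**3 - a**2*b + 2*a*b**2 - 3*a**2 + a*b - 3*b**2 - b.
  reduce S modulo (f_1, f_2, f_3):
  remainder 3*a**2 - 2*b**2 + b - 3 ≠ 0; add h_4 = 3*a**2 - 2*b**2 + b - 3 to the basis.

S(f_2,f_3): lcm = a*b**3. S = -2*b**4 - 3*a*b**2 - 3*b**3 - 3*a**2 - a*b - 3*b**2 - 3*a.
  reduce S modulo (f_1, f_2, f_3, h_4):
  remainder b**2 - 2*a + b - 1 ≠ 0; add h_5 = b**2 - 2*a + b - 1 to the basis.

S(f_1,h_4): lcm = a**3. S = 3*a*b**2 + 2*a**2 - 3*a*b + 2*a - 3*b - 1.
  reduce S modulo (f_1, f_2, f_3, h_4, h_5):
  remainder -2*a - 2 ≠ 0; add h_6 = -2*a - 2 to the basis.

S(f_3,h_4): lcm = a**2*b. S = 2*a*b**2 + 3*b**3 + a**2 + 3*a*b + 2*b**2 + 3*a + b.
  reduce S modulo (f_1, f_2, f_3, h_4, h_5, h_6):
  remainder -2*b + 1 ≠ 0; add h_7 = -2*b + 1 to the basis.

The other S-polynomials (S(f_1,f_2), S(f_2,h_4), S(f_1,h_5), S(f_2,h_5), S(f_3,h_5), S(h_4,h_5), S(f_1,h_6), S(f_2,h_6), S(f_3,h_6), S(h_4,h_6), S(h_5,h_6), S(f_1,h_7), S(f_2,h_7), S(f_3,h_7), S(h_4,h_7), S(h_5,h_7), S(h_6,h_7)) all reduce to 0 modulo the current basis, so we have a Gröbner basis.
Inter-reduce: drop elements whose leading term is divisible by another's, tail-reduce, and make monic.
Reduced Gröbner basis: {a + 1, b + 3}.
Label its elements g_1 = a + 1, g_2 = b + 3.

Reduce p = -3*a**2*b + 2*b - 1 modulo G:
  leading term a**2*b: subtract (-3*a*b)·g_1 from -3*a**2*b + 2*b - 1 → 3*a*b + 2*b - 1
  leading term a*b: subtract (3*b)·g_1 from 3*a*b + 2*b - 1 → -b - 1
  leading term b: subtract (-1)·g_2 from -b - 1 → 2
  leading term 1: no divisor's leading term divides it; move 2 to the remainder.
  normal form = 2.
The normal form is nonzero, so p ∉ I. Since p minus its normal form lies in I, I + (p) = I + (r) where r = 2; decide whether this ideal is the whole ring.
Here r = 2 is a nonzero constant, hence a unit: 1 ∈ I + (p), the Gröbner basis of I + (p) is {1}, and the enlarged system has no common solution — adjoining p is inconsistent.

Ideal membership is decidable via reduction modulo a Gröbner basis.

Adjoining -3*a**2*b + 2*b - 1 makes the ideal the whole ring: the system is inconsistent.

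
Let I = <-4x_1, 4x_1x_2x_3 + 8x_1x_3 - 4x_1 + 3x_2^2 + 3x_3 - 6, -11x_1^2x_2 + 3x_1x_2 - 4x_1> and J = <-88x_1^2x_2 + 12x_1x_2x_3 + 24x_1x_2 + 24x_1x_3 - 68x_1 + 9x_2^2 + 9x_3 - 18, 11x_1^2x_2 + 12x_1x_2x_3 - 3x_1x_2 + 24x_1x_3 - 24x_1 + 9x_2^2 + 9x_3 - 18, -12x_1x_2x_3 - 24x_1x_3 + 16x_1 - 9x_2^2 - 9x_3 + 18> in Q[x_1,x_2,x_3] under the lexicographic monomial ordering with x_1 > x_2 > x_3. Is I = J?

Since reduced Gröbner bases are canonical representatives of ideals under a given ordering, it suffices to compute and compare them.
Buchberger on the first generating set:
f_1 = -4x_1, LT = x_1.
f_2 = 4x_1x_2x_3 + 8x_1x_3 - 4x_1 + 3x_2^2 + 3x_3 - 6, LT = x_1x_2x_3.
f_3 = -11x_1^2x_2 + 3x_1x_2 - 4x_1, LT = x_1^2x_2.

S(f_1,f_2): lcm = x_1x_2x_3. S = -2x_1x_3 + x_1 - 3/4x_2^2 - 3/4x_3 + 3/2.
  leading term x_1x_3: subtract (1/2x_3)·f_1 from -2x_1x_3 + x_1 - 3/4x_2^2 - 3/4x_3 + 3/2 → x_1 - 3/4x_2^2 - 3/4x_3 + 3/2
  leading term x_1: subtract (-1/4)·f_1 from x_1 - 3/4x_2^2 - 3/4x_3 + 3/2 → -3/4x_2^2 - 3/4x_3 + 3/2
  leading term x_2^2: no divisor's leading term divides it; move -3/4x_2^2 to the remainder.
  leading term x_3: no divisor's leading term divides it; move -3/4x_3 to the remainder.
  leading term 1: no divisor's leading term divides it; move 3/2 to the remainder.
  remainder -3/4x_2^2 - 3/4x_3 + 3/2 ≠ 0; add g_4 = -3/4x_2^2 - 3/4x_3 + 3/2 to the basis.

The other S-polynomials (S(f_1,f_3), S(f_2,f_3), S(f_1,g_4), S(f_2,g_4), S(f_3,g_4)) all reduce to 0 modulo the current basis, so we have a Gröbner basis.
Inter-reduce: drop elements whose leading term is divisible by another's, tail-reduce, and make monic.
Reduced Gröbner basis: {x_1, x_2^2 + x_3 - 2}.

Buchberger on the second generating set:
h_1 = -88x_1^2x_2 + 12x_1x_2x_3 + 24x_1x_2 + 24x_1x_3 - 68x_1 + 9x_2^2 + 9x_3 - 18, LT = x_1^2x_2.
h_2 = 11x_1^2x_2 + 12x_1x_2x_3 - 3x_1x_2 + 24x_1x_3 - 24x_1 + 9x_2^2 + 9x_3 - 18, LT = x_1^2x_2.
h_3 = -12x_1x_2x_3 - 24x_1x_3 + 16x_1 - 9x_2^2 - 9x_3 + 18, LT = x_1x_2x_3.

S(h_1,h_2): lcm = x_1^2x_2. S = -27/22x_1x_2x_3 - 27/11x_1x_3 + 65/22x_1 - 81/88x_2^2 - 81/88x_3 + 81/44.
  leading term x_1x_2x_3: subtract (9/88)·h_3 from -27/22x_1x_2x_3 - 27/11x_1x_3 + 65/22x_1 - 81/88x_2^2 - 81/88x_3 + 81/44 → 29/22x_1
  leading term x_1: no divisor's leading term divides it; move 29/22x_1 to the remainder.
  remainder 29/22x_1 ≠ 0; add k_4 = 29/22x_1 to the basis.

S(h_1,h_3): lcm = x_1^2x_2x_3. S = -2x_1^2x_3 + 4/3x_1^2 - 3/4x_1x_2^2 - 3/22x_1x_2x_3^2 - 3/11x_1x_2x_3 - 3/11x_1x_3^2 + 1/44x_1x_3 + 3/2x_1 - 9/88x_2^2x_3 - 9/88x_3^2 + 9/44x_3.
  leading term x_1^2x_3: subtract (-44/29x_1x_3)·k_4 from -2x_1^2x_3 + 4/3x_1^2 - 3/4x_1x_2^2 - 3/22x_1x_2x_3^2 - 3/11x_1x_2x_3 - 3/11x_1x_3^2 + 1/44x_1x_3 + 3/2x_1 - 9/88x_2^2x_3 - 9/88x_3^2 + 9/44x_3 → 4/3x_1^2 - 3/4x_1x_2^2 - 3/22x_1x_2x_3^2 - 3/11x_1x_2x_3 - 3/11x_1x_3^2 + 1/44x_1x_3 + 3/2x_1 - 9/88x_2^2x_3 - 9/88x_3^2 + 9/44x_3
  leading term x_1^2: subtract (88/87x_1)·k_4 from 4/3x_1^2 - 3/4x_1x_2^2 - 3/22x_1x_2x_3^2 - 3/11x_1x_2x_3 - 3/11x_1x_3^2 + 1/44x_1x_3 + 3/2x_1 - 9/88x_2^2x_3 - 9/88x_3^2 + 9/44x_3 → -3/4x_1x_2^2 - 3/22x_1x_2x_3^2 - 3/11x_1x_2x_3 - 3/11x_1x_3^2 + 1/44x_1x_3 + 3/2x_1 - 9/88x_2^2x_3 - 9/88x_3^2 + 9/44x_3
  leading term x_1x_2^2: subtract (-33/58x_2^2)·k_4 from -3/4x_1x_2^2 - 3/22x_1x_2x_3^2 - 3/11x_1x_2x_3 - 3/11x_1x_3^2 + 1/44x_1x_3 + 3/2x_1 - 9/88x_2^2x_3 - 9/88x_3^2 + 9/44x_3 → -3/22x_1x_2x_3^2 - 3/11x_1x_2x_3 - 3/11x_1x_3^2 + 1/44x_1x_3 + 3/2x_1 - 9/88x_2^2x_3 - 9/88x_3^2 + 9/44x_3
  leading term x_1x_2x_3^2: subtract (1/88x_3)·h_3 from -3/22x_1x_2x_3^2 - 3/11x_1x_2x_3 - 3/11x_1x_3^2 + 1/44x_1x_3 + 3/2x_1 - 9/88x_2^2x_3 - 9/88x_3^2 + 9/44x_3 → -3/11x_1x_2x_3 - 7/44x_1x_3 + 3/2x_1
  leading term x_1x_2x_3: subtract (1/44)·h_3 from -3/11x_1x_2x_3 - 7/44x_1x_3 + 3/2x_1 → 17/44x_1x_3 + 25/22x_1 + 9/44x_2^2 + 9/44x_3 - 9/22
  leading term x_1x_3: subtract (17/58x_3)·k_4 from 17/44x_1x_3 + 25/22x_1 + 9/44x_2^2 + 9/44x_3 - 9/22 → 25/22x_1 + 9/44x_2^2 + 9/44x_3 - 9/22
  leading term x_1: subtract (25/29)·k_4 from 25/22x_1 + 9/44x_2^2 + 9/44x_3 - 9/22 → 9/44x_2^2 + 9/44x_3 - 9/22
  leading term x_2^2: no divisor's leading term divides it; move 9/44x_2^2 to the remainder.
  leading term x_3: no divisor's leading term divides it; move 9/44x_3 to the remainder.
  leading term 1: no divisor's leading term divides it; move -9/22 to the remainder.
  remainder 9/44x_2^2 + 9/44x_3 - 9/22 ≠ 0; add k_5 = 9/44x_2^2 + 9/44x_3 - 9/22 to the basis.

The other S-polynomials (S(h_2,h_3), S(h_1,k_4), S(h_2,k_4), S(h_3,k_4), S(h_1,k_5), S(h_2,k_5), S(h_3,k_5), S(k_4,k_5)) all reduce to 0 modulo the current basis, so we have a Gröbner basis.
Inter-reduce: drop elements whose leading term is divisible by another's, tail-reduce, and make monic.
Reduced Gröbner basis: {x_1, x_2^2 + x_3 - 2}.

Same reduced basis, so the two generating sets span the same ideal.

Yes, the ideals are equal.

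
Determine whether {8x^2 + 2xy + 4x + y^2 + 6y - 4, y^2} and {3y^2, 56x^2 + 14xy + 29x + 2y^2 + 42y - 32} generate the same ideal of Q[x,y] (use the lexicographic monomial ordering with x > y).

No, the ideals differ.

Two ideals are equal iff their reduced Gröbner bases coincide (the reduced basis is unique for a fixed ordering).
Buchberger on the first generating set:
f_1 = 8x^2 + 2xy + 4x + y^2 + 6y - 4, LT = x^2.
f_2 = y^2, LT = y^2.

The S-polynomials (S(f_1,f_2)) all reduce to 0 modulo the current basis, so we have a Gröbner basis.
Inter-reduce: drop elements whose leading term is divisible by another's, tail-reduce, and make monic.
Reduced Gröbner basis: {x^2 + 1/4xy + 1/2x + 3/4y - 1/2, y^2}.

Buchberger on the second generating set:
h_1 = 3y^2, LT = y^2.
h_2 = 56x^2 + 14xy + 29x + 2y^2 + 42y - 32, LT = x^2.

The S-polynomials (S(h_1,h_2)) all reduce to 0 modulo the current basis, so we have a Gröbner basis.
Inter-reduce: drop elements whose leading term is divisible by another's, tail-reduce, and make monic.
Reduced Gröbner basis: {x^2 + 1/4xy + 29/56x + 3/4y - 4/7, y^2}.

The bases are distinct; the ideals are different.
The choice of monomial ordering does not affect the verdict — as long as both bases are computed under the same ordering, their equality decides ideal equality.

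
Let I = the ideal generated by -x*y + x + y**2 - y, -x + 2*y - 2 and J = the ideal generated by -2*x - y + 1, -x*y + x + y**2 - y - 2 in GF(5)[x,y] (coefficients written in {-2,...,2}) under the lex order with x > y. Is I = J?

For a fixed monomial order, each ideal has a unique reduced Gröbner basis; comparing bases decides equality.
Buchberger on the first generating set:
f_1 = -x*y + x + y**2 - y, LT = x*y.
f_2 = -x + 2*y - 2, LT = x.

S(f_1,f_2): lcm = x*y. S = -x + y**2 - y.
  leading term x: subtract (1)·f_2 from -x + y**2 - y → y**2 + 2*y + 2
  leading term y**2: no divisor's leading term divides it; move y**2 to the remainder.
  leading term y: no divisor's leading term divides it; move 2*y to the remainder.
  leading term 1: no divisor's leading term divides it; move 2 to the remainder.
  remainder y**2 + 2*y + 2 ≠ 0; add g_3 = y**2 + 2*y + 2 to the basis.

The other S-polynomials (S(f_1,g_3), S(f_2,g_3)) all reduce to 0 modulo the current basis, so we have a Gröbner basis.
Inter-reduce: drop elements whose leading term is divisible by another's, tail-reduce, and make monic.
Reduced Gröbner basis: {x - 2*y + 2, y**2 + 2*y + 2}.

Buchberger on the second generating set:
h_1 = -2*x - y + 1, LT = x.
h_2 = -x*y + x + y**2 - y - 2, LT = x*y.

S(h_1,h_2): lcm = x*y. S = x - y**2 + y - 2.
  leading term x: subtract (2)·h_1 from x - y**2 + y - 2 → -y**2 - 2*y + 1
  leading term y**2: no divisor's leading term divides it; move -y**2 to the remainder.
  leading term y: no divisor's leading term divides it; move -2*y to the remainder.
  leading term 1: no divisor's leading term divides it; move 1 to the remainder.
  remainder -y**2 - 2*y + 1 ≠ 0; add k_3 = -y**2 - 2*y + 1 to the basis.

The other S-polynomials (S(h_1,k_3), S(h_2,k_3)) all reduce to 0 modulo the current basis, so we have a Gröbner basis.
Inter-reduce: drop elements whose leading term is divisible by another's, tail-reduce, and make monic.
Reduced Gröbner basis: {x - 2*y + 2, y**2 + 2*y - 1}.

Since the reduced bases disagree, the two ideals are not the same.

No, the ideals differ.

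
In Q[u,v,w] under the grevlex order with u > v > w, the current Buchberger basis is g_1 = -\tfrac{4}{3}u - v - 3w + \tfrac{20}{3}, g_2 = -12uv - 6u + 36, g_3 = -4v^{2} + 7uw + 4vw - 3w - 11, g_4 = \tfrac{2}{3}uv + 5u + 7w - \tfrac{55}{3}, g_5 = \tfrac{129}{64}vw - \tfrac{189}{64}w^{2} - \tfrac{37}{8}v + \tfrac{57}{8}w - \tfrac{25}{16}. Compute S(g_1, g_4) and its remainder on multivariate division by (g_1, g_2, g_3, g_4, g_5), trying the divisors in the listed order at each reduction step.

lcm(LM(g_1), LM(g_4)) = uv.
S = (lcm/LT(g_1))·g_1 − (lcm/LT(g_4))·g_4 = \tfrac{3}{4}v^{2} + \tfrac{9}{4}vw - \tfrac{15}{2}u - 5v - \tfrac{21}{2}w + \tfrac{55}{2}.
Reduce S modulo (g_1, g_2, g_3, g_4, g_5) in that order:
  leading term v^{2}: subtract (-\tfrac{3}{16})·g_3 from \tfrac{3}{4}v^{2} + \tfrac{9}{4}vw - \tfrac{15}{2}u - 5v - \tfrac{21}{2}w + \tfrac{55}{2} → \tfrac{21}{16}uw + 3vw - \tfrac{15}{2}u - 5v - \tfrac{177}{16}w + \tfrac{407}{16}
  leading term uw: subtract (-\tfrac{63}{64}w)·g_1 from \tfrac{21}{16}uw + 3vw - \tfrac{15}{2}u - 5v - \tfrac{177}{16}w + \tfrac{407}{16} → \tfrac{129}{64}vw - \tfrac{189}{64}w^{2} - \tfrac{15}{2}u - 5v - \tfrac{9}{2}w + \tfrac{407}{16}
  leading term vw: subtract (1)·g_5 from \tfrac{129}{64}vw - \tfrac{189}{64}w^{2} - \tfrac{15}{2}u - 5v - \tfrac{9}{2}w + \tfrac{407}{16} → -\tfrac{15}{2}u - \tfrac{3}{8}v - \tfrac{93}{8}w + 27
  leading term u: subtract (\tfrac{45}{8})·g_1 from -\tfrac{15}{2}u - \tfrac{3}{8}v - \tfrac{93}{8}w + 27 → \tfrac{21}{4}v + \tfrac{21}{4}w - \tfrac{21}{2}
  leading term v: no divisor's leading term divides it; move \tfrac{21}{4}v to the remainder.
  leading term w: no divisor's leading term divides it; move \tfrac{21}{4}w to the remainder.
  leading term 1: no divisor's leading term divides it; move -\tfrac{21}{2} to the remainder.
The remainder \tfrac{21}{4}v + \tfrac{21}{4}w - \tfrac{21}{2} is nonzero, so it would be added as the next basis element.

S(g_1, g_4) = \tfrac{3}{4}v^{2} + \tfrac{9}{4}vw - \tfrac{15}{2}u - 5v - \tfrac{21}{2}w + \tfrac{55}{2}; remainder on division = \tfrac{21}{4}v + \tfrac{21}{4}w - \tfrac{21}{2}.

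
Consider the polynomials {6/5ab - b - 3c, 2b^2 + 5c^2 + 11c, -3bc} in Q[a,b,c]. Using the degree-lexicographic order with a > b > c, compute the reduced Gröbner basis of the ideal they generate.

f_1 = 6/5ab - b - 3c, LT = ab.
f_2 = 2b^2 + 5c^2 + 11c, LT = b^2.
f_3 = -3bc, LT = bc.

S(f_1,f_2): lcm = ab^2. S = -5/2ac^2 - 11/2ac - 5/6b^2 - 5/2bc.
  leading term ac^2: no divisor's leading term divides it; move -5/2ac^2 to the remainder.
  leading term ac: no divisor's leading term divides it; move -11/2ac to the remainder.
  leading term b^2: subtract (-5/12)·f_2 from -5/6b^2 - 5/2bc → -5/2bc + 25/12c^2 + 55/12c
  leading term bc: subtract (5/6)·f_3 from -5/2bc + 25/12c^2 + 55/12c → 25/12c^2 + 55/12c
  leading term c^2: no divisor's leading term divides it; move 25/12c^2 to the remainder.
  leading term c: no divisor's leading term divides it; move 55/12c to the remainder.
  remainder -5/2ac^2 - 11/2ac + 25/12c^2 + 55/12c ≠ 0; add g_4 = -5/2ac^2 - 11/2ac + 25/12c^2 + 55/12c to the basis.

S(f_1,f_3): lcm = abc. S = -5/6bc - 5/2c^2.
  leading term bc: subtract (5/18)·f_3 from -5/6bc - 5/2c^2 → -5/2c^2
  leading term c^2: no divisor's leading term divides it; move -5/2c^2 to the remainder.
  remainder -5/2c^2 ≠ 0; add g_5 = -5/2c^2 to the basis.

S(g_4,g_5): lcm = ac^2. S = 11/5ac - 5/6c^2 - 11/6c.
  leading term ac: no divisor's leading term divides it; move 11/5ac to the remainder.
  leading term c^2: subtract (1/3)·g_5 from -5/6c^2 - 11/6c → -11/6c
  leading term c: no divisor's leading term divides it; move -11/6c to the remainder.
  remainder 11/5ac - 11/6c ≠ 0; add g_6 = 11/5ac - 11/6c to the basis.

The other S-polynomials (S(f_2,f_3), S(f_1,g_4), S(f_2,g_4), S(f_3,g_4), S(f_1,g_5), S(f_2,g_5), S(f_3,g_5), S(f_1,g_6), S(f_2,g_6), S(f_3,g_6), S(g_4,g_6), S(g_5,g_6)) all reduce to 0 modulo the current basis, so we have a Gröbner basis.
Inter-reduce: drop elements whose leading term is divisible by another's, tail-reduce, and make monic.

G = {ab - 5/6b - 5/2c, ac - 5/6c, b^2 + 11/2c, bc, c^2}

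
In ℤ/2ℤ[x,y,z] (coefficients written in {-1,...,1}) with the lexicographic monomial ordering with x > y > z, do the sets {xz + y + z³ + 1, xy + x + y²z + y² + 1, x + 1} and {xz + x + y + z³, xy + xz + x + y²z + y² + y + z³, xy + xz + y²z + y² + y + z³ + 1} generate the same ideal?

Equality of ideals is decidable: compute both reduced Gröbner bases (unique for the ordering) and check whether they agree.
Buchberger on the first generating set:
f_1 = xz + y + z³ + 1, LT = xz.
f_2 = xy + x + y²z + y² + 1, LT = xy.
f_3 = x + 1, LT = x.

S(f_1,f_2): lcm = xyz. S = xz + y²z² + y²z + y² + yz³ + y + z.
  leading term xz: subtract (1)·f_1 from xz + y²z² + y²z + y² + yz³ + y + z → y²z² + y²z + y² + yz³ + z³ + z + 1
  leading term y²z²: no divisor's leading term divides it; move y²z² to the remainder.
  leading term y²z: no divisor's leading term divides it; move y²z to the remainder.
  leading term y²: no divisor's leading term divides it; move y² to the remainder.
  leading term yz³: no divisor's leading term divides it; move yz³ to the remainder.
  leading term z³: no divisor's leading term divides it; move z³ to the remainder.
  leading term z: no divisor's leading term divides it; move z to the remainder.
  leading term 1: no divisor's leading term divides it; move 1 to the remainder.
  remainder y²z² + y²z + y² + yz³ + z³ + z + 1 ≠ 0; add g_4 = y²z² + y²z + y² + yz³ + z³ + z + 1 to the basis.

S(f_1,f_3): lcm = xz. S = y + z³ + z + 1.
  leading term y: no divisor's leading term divides it; move y to the remainder.
  leading term z³: no divisor's leading term divides it; move z³ to the remainder.
  leading term z: no divisor's leading term divides it; move z to the remainder.
  leading term 1: no divisor's leading term divides it; move 1 to the remainder.
  remainder y + z³ + z + 1 ≠ 0; add g_5 = y + z³ + z + 1 to the basis.

S(f_2,f_3): lcm = xy. S = x + y²z + y² + y + 1.
  leading term x: subtract (1)·f_3 from x + y²z + y² + y + 1 → y²z + y² + y
  leading term y²z: subtract (yz)·g_5 from y²z + y² + y → y² + yz⁴ + yz² + yz + y
  leading term y²: subtract (y)·g_5 from y² + yz⁴ + yz² + yz + y → yz⁴ + yz³ + yz²
  leading term yz⁴: subtract (z⁴)·g_5 from yz⁴ + yz³ + yz² → yz³ + yz² + z⁷ + z⁵ + z⁴
  leading term yz³: subtract (z³)·g_5 from yz³ + yz² + z⁷ + z⁵ + z⁴ → yz² + z⁷ + z⁶ + z⁵ + z³
  leading term yz²: subtract (z²)·g_5 from yz² + z⁷ + z⁶ + z⁵ + z³ → z⁷ + z⁶ + z²
  leading term z⁷: no divisor's leading term divides it; move z⁷ to the remainder.
  leading term z⁶: no divisor's leading term divides it; move z⁶ to the remainder.
  leading term z²: no divisor's leading term divides it; move z² to the remainder.
  remainder z⁷ + z⁶ + z² ≠ 0; add g_6 = z⁷ + z⁶ + z² to the basis.

The other S-polynomials (S(f_1,g_4), S(f_2,g_4), S(f_3,g_4), S(f_1,g_5), S(f_2,g_5), S(f_3,g_5), S(g_4,g_5), S(f_1,g_6), S(f_2,g_6), S(f_3,g_6), S(g_4,g_6), S(g_5,g_6)) all reduce to 0 modulo the current basis, so we have a Gröbner basis.
Inter-reduce: drop elements whose leading term is divisible by another's, tail-reduce, and make monic.
Reduced Gröbner basis: {x + 1, y + z³ + z + 1, z⁷ + z⁶ + z²}.

Buchberger on the second generating set:
h_1 = xz + x + y + z³, LT = xz.
h_2 = xy + xz + x + y²z + y² + y + z³, LT = xy.
h_3 = xy + xz + y²z + y² + y + z³ + 1, LT = xy.

S(h_1,h_2): lcm = xyz. S = xy + xz² + xz + y²z² + y²z + y² + yz³ + yz + z⁴.
  leading term xy: subtract (1)·h_2 from xy + xz² + xz + y²z² + y²z + y² + yz³ + yz + z⁴ → xz² + x + y²z² + yz³ + yz + y + z⁴ + z³
  leading term xz²: subtract (z)·h_1 from xz² + x + y²z² + yz³ + yz + y + z⁴ + z³ → xz + x + y²z² + yz³ + y + z³
  leading term xz: subtract (1)·h_1 from xz + x + y²z² + yz³ + y + z³ → y²z² + yz³
  leading term y²z²: no divisor's leading term divides it; move y²z² to the remainder.
  leading term yz³: no divisor's leading term divides it; move yz³ to the remainder.
  remainder y²z² + yz³ ≠ 0; add k_4 = y²z² + yz³ to the basis.

S(h_1,h_3): lcm = xyz. S = xy + xz² + y²z² + y²z + y² + yz³ + yz + z⁴ + z.
  leading term xy: subtract (1)·h_2 from xy + xz² + y²z² + y²z + y² + yz³ + yz + z⁴ + z → xz² + xz + x + y²z² + yz³ + yz + y + z⁴ + z³ + z
  leading term xz²: subtract (z)·h_1 from xz² + xz + x + y²z² + yz³ + yz + y + z⁴ + z³ + z → x + y²z² + yz³ + y + z³ + z
  leading term x: no divisor's leading term divides it; move x to the remainder.
  leading term y²z²: subtract (1)·k_4 from y²z² + yz³ + y + z³ + z → y + z³ + z
  leading term y: no divisor's leading term divides it; move y to the remainder.
  leading term z³: no divisor's leading term divides it; move z³ to the remainder.
  leading term z: no divisor's leading term divides it; move z to the remainder.
  remainder x + y + z³ + z ≠ 0; add k_5 = x + y + z³ + z to the basis.

S(h_2,h_3): lcm = xy. S = x + 1.
  leading term x: subtract (1)·k_5 from x + 1 → y + z³ + z + 1
  leading term y: no divisor's leading term divides it; move y to the remainder.
  leading term z³: no divisor's leading term divides it; move z³ to the remainder.
  leading term z: no divisor's leading term divides it; move z to the remainder.
  leading term 1: no divisor's leading term divides it; move 1 to the remainder.
  remainder y + z³ + z + 1 ≠ 0; add k_6 = y + z³ + z + 1 to the basis.

S(h_3,k_4): lcm = xy²z². S = y³z³ + y³z² + y²z² + yz⁵ + yz².
  leading term y³z³: subtract (yz)·k_4 from y³z³ + y³z² + y²z² + yz⁵ + yz² → y³z² + y²z⁴ + y²z² + yz⁵ + yz²
  leading term y³z²: subtract (y)·k_4 from y³z² + y²z⁴ + y²z² + yz⁵ + yz² → y²z⁴ + y²z³ + y²z² + yz⁵ + yz²
  leading term y²z⁴: subtract (z²)·k_4 from y²z⁴ + y²z³ + y²z² + yz⁵ + yz² → y²z³ + y²z² + yz²
  leading term y²z³: subtract (z)·k_4 from y²z³ + y²z² + yz² → y²z² + yz⁴ + yz²
  leading term y²z²: subtract (1)·k_4 from y²z² + yz⁴ + yz² → yz⁴ + yz³ + yz²
  leading term yz⁴: subtract (z⁴)·k_6 from yz⁴ + yz³ + yz² → yz³ + yz² + z⁷ + z⁵ + z⁴
  leading term yz³: subtract (z³)·k_6 from yz³ + yz² + z⁷ + z⁵ + z⁴ → yz² + z⁷ + z⁶ + z⁵ + z³
  leading term yz²: subtract (z²)·k_6 from yz² + z⁷ + z⁶ + z⁵ + z³ → z⁷ + z⁶ + z²
  leading term z⁷: no divisor's leading term divides it; move z⁷ to the remainder.
  leading term z⁶: no divisor's leading term divides it; move z⁶ to the remainder.
  leading term z²: no divisor's leading term divides it; move z² to the remainder.
  remainder z⁷ + z⁶ + z² ≠ 0; add k_7 = z⁷ + z⁶ + z² to the basis.

The other S-polynomials (S(h_1,k_4), S(h_2,k_4), S(h_1,k_5), S(h_2,k_5), S(h_3,k_5), S(k_4,k_5), S(h_1,k_6), S(h_2,k_6), S(h_3,k_6), S(k_4,k_6), S(k_5,k_6), S(h_1,k_7), S(h_2,k_7), S(h_3,k_7), S(k_4,k_7), S(k_5,k_7), S(k_6,k_7)) all reduce to 0 modulo the current basis, so we have a Gröbner basis.
Inter-reduce: drop elements whose leading term is divisible by another's, tail-reduce, and make monic.
Reduced Gröbner basis: {x + 1, y + z³ + z + 1, z⁷ + z⁶ + z²}.

The two bases agree; hence the ideals are identical.

Yes, the ideals are equal.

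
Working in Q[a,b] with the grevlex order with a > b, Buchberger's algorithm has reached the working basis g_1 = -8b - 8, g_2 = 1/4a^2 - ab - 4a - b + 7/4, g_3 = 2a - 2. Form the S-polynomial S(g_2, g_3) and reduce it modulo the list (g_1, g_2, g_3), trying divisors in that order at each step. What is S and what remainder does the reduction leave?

lcm(LM(g_2), LM(g_3)) = a^2.
S = (lcm/LT(g_2))·g_2 − (lcm/LT(g_3))·g_3 = -4ab - 15a - 4b + 7.
Reduce S modulo (g_1, g_2, g_3) in that order:
  leading term ab: subtract (1/2a)·g_1 from -4ab - 15a - 4b + 7 → -11a - 4b + 7
  leading term a: subtract (-11/2)·g_3 from -11a - 4b + 7 → -4b - 4
  leading term b: subtract (1/2)·g_1 from -4b - 4 → 0
The remainder is 0, so this S-polynomial contributes no new basis element.

S(g_2, g_3) = -4ab - 15a - 4b + 7; remainder on division = 0.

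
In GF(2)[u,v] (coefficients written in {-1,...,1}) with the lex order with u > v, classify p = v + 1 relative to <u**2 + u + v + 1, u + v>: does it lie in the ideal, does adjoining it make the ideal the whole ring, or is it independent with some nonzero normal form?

v + 1 is independent of I; its normal form modulo I is v + 1.

First compute the reduced Gröbner basis of I by Buchberger's algorithm.
f_1 = u**2 + u + v + 1, LT = u**2.
f_2 = u + v, LT = u.

S(f_1,f_2): lcm = u**2. S = u*v + u + v + 1.
  reduce S modulo (f_1, f_2):
  remainder v**2 + 1 ≠ 0; add h_3 = v**2 + 1 to the basis.

The other S-polynomials (S(f_1,h_3), S(f_2,h_3)) all reduce to 0 modulo the current basis, so we have a Gröbner basis.
Inter-reduce: drop elements whose leading term is divisible by another's, tail-reduce, and make monic.
Reduced Gröbner basis: {u + v, v**2 + 1}.
Label its elements g_1 = u + v, g_2 = v**2 + 1.

Reduce p = v + 1 modulo G:
  leading term v: no divisor's leading term divides it; move v to the remainder.
  leading term 1: no divisor's leading term divides it; move 1 to the remainder.
  normal form = v + 1.
The normal form is nonzero, so p ∉ I. Since p minus its normal form lies in I, I + (p) = I + (r) where r = v + 1; decide whether this ideal is the whole ring.
Run Buchberger on G together with r (pairs among the g_i already reduce to 0 since G is a Gröbner basis):
g_1 = u + v, LT = u.
g_2 = v**2 + 1, LT = v**2.
r = v + 1, LT = v.

The S-polynomials (S(g_1,g_2), S(g_1,r), S(g_2,r)) all reduce to 0 modulo the current basis, so we have a Gröbner basis.
Inter-reduce: drop elements whose leading term is divisible by another's, tail-reduce, and make monic.
Reduced Gröbner basis: {u + 1, v + 1}.
The reduced Gröbner basis of I + (p) is {u + 1, v + 1} ≠ {1}, a proper ideal, so the enlarged system stays consistent: p is independent of I, with normal form v + 1.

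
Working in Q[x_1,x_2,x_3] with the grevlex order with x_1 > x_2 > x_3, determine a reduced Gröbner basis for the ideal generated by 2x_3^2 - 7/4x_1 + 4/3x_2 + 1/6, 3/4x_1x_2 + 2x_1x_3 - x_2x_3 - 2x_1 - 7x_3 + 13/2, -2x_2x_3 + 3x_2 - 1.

f_1 = 2x_3^2 - 7/4x_1 + 4/3x_2 + 1/6, LT = x_3^2.
f_2 = 3/4x_1x_2 + 2x_1x_3 - x_2x_3 - 2x_1 - 7x_3 + 13/2, LT = x_1x_2.
f_3 = -2x_2x_3 + 3x_2 - 1, LT = x_2x_3.

S(f_1,f_3): lcm = x_2x_3^2. S = -7/8x_1x_2 + 2/3x_2^2 + 3/2x_2x_3 + 1/12x_2 - 1/2x_3.
  leading term x_1x_2: subtract (-7/6)·f_2 from -7/8x_1x_2 + 2/3x_2^2 + 3/2x_2x_3 + 1/12x_2 - 1/2x_3 → 2/3x_2^2 + 7/3x_1x_3 + 1/3x_2x_3 - 7/3x_1 + 1/12x_2 - 26/3x_3 + 91/12
  leading term x_2^2: no divisor's leading term divides it; move 2/3x_2^2 to the remainder.
  leading term x_1x_3: no divisor's leading term divides it; move 7/3x_1x_3 to the remainder.
  leading term x_2x_3: subtract (-1/6)·f_3 from 1/3x_2x_3 - 7/3x_1 + 1/12x_2 - 26/3x_3 + 91/12 → -7/3x_1 + 7/12x_2 - 26/3x_3 + 89/12
  leading term x_1: no divisor's leading term divides it; move -7/3x_1 to the remainder.
  leading term x_2: no divisor's leading term divides it; move 7/12x_2 to the remainder.
  leading term x_3: no divisor's leading term divides it; move -26/3x_3 to the remainder.
  leading term 1: no divisor's leading term divides it; move 89/12 to the remainder.
  remainder 2/3x_2^2 + 7/3x_1x_3 - 7/3x_1 + 7/12x_2 - 26/3x_3 + 89/12 ≠ 0; add g_4 = 2/3x_2^2 + 7/3x_1x_3 - 7/3x_1 + 7/12x_2 - 26/3x_3 + 89/12 to the basis.

S(f_2,f_3): lcm = x_1x_2x_3. S = 8/3x_1x_3^2 - 4/3x_2x_3^2 + 3/2x_1x_2 - 8/3x_1x_3 - 28/3x_3^2 - 1/2x_1 + 26/3x_3.
  leading term x_1x_3^2: subtract (4/3x_1)·f_1 from 8/3x_1x_3^2 - 4/3x_2x_3^2 + 3/2x_1x_2 - 8/3x_1x_3 - 28/3x_3^2 - 1/2x_1 + 26/3x_3 → -4/3x_2x_3^2 + 7/3x_1^2 - 5/18x_1x_2 - 8/3x_1x_3 - 28/3x_3^2 - 13/18x_1 + 26/3x_3
  leading term x_2x_3^2: subtract (-2/3x_2)·f_1 from -4/3x_2x_3^2 + 7/3x_1^2 - 5/18x_1x_2 - 8/3x_1x_3 - 28/3x_3^2 - 13/18x_1 + 26/3x_3 → 7/3x_1^2 - 13/9x_1x_2 + 8/9x_2^2 - 8/3x_1x_3 - 28/3x_3^2 - 13/18x_1 + 1/9x_2 + 26/3x_3
  leading term x_1^2: no divisor's leading term divides it; move 7/3x_1^2 to the remainder.
  leading term x_1x_2: subtract (-52/27)·f_2 from -13/9x_1x_2 + 8/9x_2^2 - 8/3x_1x_3 - 28/3x_3^2 - 13/18x_1 + 1/9x_2 + 26/3x_3 → 8/9x_2^2 + 32/27x_1x_3 - 52/27x_2x_3 - 28/3x_3^2 - 247/54x_1 + 1/9x_2 - 130/27x_3 + 338/27
  leading term x_2^2: subtract (4/3)·g_4 from 8/9x_2^2 + 32/27x_1x_3 - 52/27x_2x_3 - 28/3x_3^2 - 247/54x_1 + 1/9x_2 - 130/27x_3 + 338/27 → -52/27x_1x_3 - 52/27x_2x_3 - 28/3x_3^2 - 79/54x_1 - 2/3x_2 + 182/27x_3 + 71/27
  leading term x_1x_3: no divisor's leading term divides it; move -52/27x_1x_3 to the remainder.
  leading term x_2x_3: subtract (26/27)·f_3 from -52/27x_2x_3 - 28/3x_3^2 - 79/54x_1 - 2/3x_2 + 182/27x_3 + 71/27 → -28/3x_3^2 - 79/54x_1 - 32/9x_2 + 182/27x_3 + 97/27
  leading term x_3^2: subtract (-14/3)·f_1 from -28/3x_3^2 - 79/54x_1 - 32/9x_2 + 182/27x_3 + 97/27 → -260/27x_1 + 8/3x_2 + 182/27x_3 + 118/27
  leading term x_1: no divisor's leading term divides it; move -260/27x_1 to the remainder.
  leading term x_2: no divisor's leading term divides it; move 8/3x_2 to the remainder.
  leading term x_3: no divisor's leading term divides it; move 182/27x_3 to the remainder.
  leading term 1: no divisor's leading term divides it; move 118/27 to the remainder.
  remainder 7/3x_1^2 - 52/27x_1x_3 - 260/27x_1 + 8/3x_2 + 182/27x_3 + 118/27 ≠ 0; add g_5 = 7/3x_1^2 - 52/27x_1x_3 - 260/27x_1 + 8/3x_2 + 182/27x_3 + 118/27 to the basis.

The other S-polynomials (S(f_1,f_2), S(f_1,g_4), S(f_2,g_4), S(f_3,g_4), S(f_1,g_5), S(f_2,g_5), S(f_3,g_5), S(g_4,g_5)) all reduce to 0 modulo the current basis, so we have a Gröbner basis.

G = {x_1^2 - 52/63x_1x_3 - 260/63x_1 + 8/7x_2 + 26/9x_3 + 118/63, x_1x_2 + 8/3x_1x_3 - 8/3x_1 - 2x_2 - 28/3x_3 + 28/3, x_2^2 + 7/2x_1x_3 - 7/2x_1 + 7/8x_2 - 13x_3 + 89/8, x_2x_3 - 3/2x_2 + 1/2, x_3^2 - 7/8x_1 + 2/3x_2 + 1/12}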